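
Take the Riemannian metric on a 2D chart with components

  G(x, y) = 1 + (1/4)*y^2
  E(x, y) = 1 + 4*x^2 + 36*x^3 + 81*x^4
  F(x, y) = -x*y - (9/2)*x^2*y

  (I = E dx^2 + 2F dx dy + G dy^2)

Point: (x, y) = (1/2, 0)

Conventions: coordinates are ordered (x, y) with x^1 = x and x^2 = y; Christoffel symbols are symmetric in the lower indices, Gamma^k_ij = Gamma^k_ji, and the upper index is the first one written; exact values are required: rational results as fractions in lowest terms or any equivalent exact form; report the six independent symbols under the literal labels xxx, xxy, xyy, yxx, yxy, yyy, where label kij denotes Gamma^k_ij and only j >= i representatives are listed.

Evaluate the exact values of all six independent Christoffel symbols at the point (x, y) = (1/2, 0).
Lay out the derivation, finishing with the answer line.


E = 185/16, F = 0, G = 1 at the point
E_x = 143/2, E_y = 0, F_x = 0, F_y = -13/8, G_x = 0, G_y = 0
EG - F^2 = 185/16;  g^inv = (16/185) * [[1, 0], [0, 185/16]]
first-kind symbols [ij,l] = (1/2)(d_i g_jl + d_j g_il - d_l g_ij): [xx,x] = E_x/2 = 143/4, [xx,y] = F_x - E_y/2 = 0, [xy,x] = E_y/2 = 0, [xy,y] = G_x/2 = 0, [yy,x] = F_y - G_x/2 = -13/8, [yy,y] = G_y/2 = 0
Gamma^x_ij = (G*[ij,x] - F*[ij,y])/(EG - F^2), Gamma^y_ij = (E*[ij,y] - F*[ij,x])/(EG - F^2)

Answer: Gamma_xxx = 572/185, Gamma_xxy = 0, Gamma_xyy = -26/185, Gamma_yxx = 0, Gamma_yxy = 0, Gamma_yyy = 0


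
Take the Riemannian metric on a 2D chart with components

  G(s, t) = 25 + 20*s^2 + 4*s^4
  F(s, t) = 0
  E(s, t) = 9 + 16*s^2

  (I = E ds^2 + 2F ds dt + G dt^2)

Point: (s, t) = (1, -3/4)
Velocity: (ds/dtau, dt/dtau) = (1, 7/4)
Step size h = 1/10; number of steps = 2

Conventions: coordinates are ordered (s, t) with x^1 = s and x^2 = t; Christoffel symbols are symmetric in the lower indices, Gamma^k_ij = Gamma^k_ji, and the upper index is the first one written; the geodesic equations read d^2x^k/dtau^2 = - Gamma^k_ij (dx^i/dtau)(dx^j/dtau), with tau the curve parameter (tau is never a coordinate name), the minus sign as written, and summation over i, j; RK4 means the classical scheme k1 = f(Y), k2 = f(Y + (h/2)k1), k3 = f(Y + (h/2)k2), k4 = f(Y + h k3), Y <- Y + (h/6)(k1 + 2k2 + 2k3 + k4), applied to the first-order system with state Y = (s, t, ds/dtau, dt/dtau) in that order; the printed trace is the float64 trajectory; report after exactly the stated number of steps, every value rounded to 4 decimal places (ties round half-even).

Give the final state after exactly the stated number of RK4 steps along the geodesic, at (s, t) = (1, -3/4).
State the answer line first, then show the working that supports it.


Answer: s = 1.2425, t = -0.4433, ds/dtau = 1.3634, dt/dtau = 1.3109

f(Y) = (ds/dtau, dt/dtau, -Gamma^s_ij Y'^i Y'^j, -Gamma^t_ij Y'^i Y'^j) with the Gammas evaluated at the stage position; h = 0.100000; intermediate values shown to 6 dp
step 0: s = 1.0000, t = -0.7500, ds/dtau = 1.0000, dt/dtau = 1.7500
step 1:
  k1: at (s, t) = (1.000000, -0.750000), (ds/dtau, dt/dtau) = (1.000000, 1.750000); Gamma_sss = 0.640000, Gamma_sst = 0.000000, Gamma_stt = -1.120000, Gamma_tss = 0.000000, Gamma_tst = 0.571429, Gamma_ttt = 0.000000; k1 = (1.000000, 1.750000, 2.790000, -2.000000)
  k2: at (s, t) = (1.050000, -0.662500), (ds/dtau, dt/dtau) = (1.139500, 1.650000); Gamma_sss = 0.630631, Gamma_sst = 0.000000, Gamma_stt = -1.135923, Gamma_tss = 0.000000, Gamma_tst = 0.582929, Gamma_ttt = 0.000000; k2 = (1.139500, 1.650000, 2.273703, -2.192015)
  k3: at (s, t) = (1.056975, -0.667500), (ds/dtau, dt/dtau) = (1.113685, 1.640399); Gamma_sss = 0.629266, Gamma_sst = 0.000000, Gamma_stt = -1.138089, Gamma_tss = 0.000000, Gamma_tst = 0.584417, Gamma_ttt = 0.000000; k3 = (1.113685, 1.640399, 2.282019, -2.135328)
  k4: at (s, t) = (1.111369, -0.585960), (ds/dtau, dt/dtau) = (1.228202, 1.536467); Gamma_sss = 0.618238, Gamma_sst = 0.000000, Gamma_stt = -1.154602, Gamma_tss = 0.000000, Gamma_tst = 0.595088, Gamma_ttt = 0.000000; k4 = (1.228202, 1.536467, 1.793106, -2.245972)
  Y <- Y + (h/6)(k1 + 2k2 + 2k3 + k4): s = 1.1122, t = -0.5855, ds/dtau = 1.2282, dt/dtau = 1.5350
step 2:
  k1: at (s, t) = (1.112243, -0.585546), (ds/dtau, dt/dtau) = (1.228242, 1.534989); Gamma_sss = 0.618055, Gamma_sst = 0.000000, Gamma_stt = -1.154863, Gamma_tss = 0.000000, Gamma_tst = 0.595246, Gamma_ttt = 0.000000; k1 = (1.228242, 1.534989, 1.788692, -2.244482)
  k2: at (s, t) = (1.173655, -0.508796), (ds/dtau, dt/dtau) = (1.317677, 1.422765); Gamma_sss = 0.604987, Gamma_sst = 0.000000, Gamma_stt = -1.172909, Gamma_tss = 0.000000, Gamma_tst = 0.605372, Gamma_ttt = 0.000000; k2 = (1.317677, 1.422765, 1.323850, -2.269836)
  k3: at (s, t) = (1.178127, -0.514407), (ds/dtau, dt/dtau) = (1.294435, 1.421497); Gamma_sss = 0.604018, Gamma_sst = 0.000000, Gamma_stt = -1.174206, Gamma_tss = 0.000000, Gamma_tst = 0.606035, Gamma_ttt = 0.000000; k3 = (1.294435, 1.421497, 1.360594, -2.230252)
  k4: at (s, t) = (1.241686, -0.443396), (ds/dtau, dt/dtau) = (1.364302, 1.311964); Gamma_sss = 0.590075, Gamma_sst = 0.000000, Gamma_stt = -1.192479, Gamma_tss = 0.000000, Gamma_tst = 0.614425, Gamma_ttt = 0.000000; k4 = (1.364302, 1.311964, 0.954234, -2.199536)
  Y <- Y + (h/6)(k1 + 2k2 + 2k3 + k4): s = 1.2425, t = -0.4433, ds/dtau = 1.3634, dt/dtau = 1.3109


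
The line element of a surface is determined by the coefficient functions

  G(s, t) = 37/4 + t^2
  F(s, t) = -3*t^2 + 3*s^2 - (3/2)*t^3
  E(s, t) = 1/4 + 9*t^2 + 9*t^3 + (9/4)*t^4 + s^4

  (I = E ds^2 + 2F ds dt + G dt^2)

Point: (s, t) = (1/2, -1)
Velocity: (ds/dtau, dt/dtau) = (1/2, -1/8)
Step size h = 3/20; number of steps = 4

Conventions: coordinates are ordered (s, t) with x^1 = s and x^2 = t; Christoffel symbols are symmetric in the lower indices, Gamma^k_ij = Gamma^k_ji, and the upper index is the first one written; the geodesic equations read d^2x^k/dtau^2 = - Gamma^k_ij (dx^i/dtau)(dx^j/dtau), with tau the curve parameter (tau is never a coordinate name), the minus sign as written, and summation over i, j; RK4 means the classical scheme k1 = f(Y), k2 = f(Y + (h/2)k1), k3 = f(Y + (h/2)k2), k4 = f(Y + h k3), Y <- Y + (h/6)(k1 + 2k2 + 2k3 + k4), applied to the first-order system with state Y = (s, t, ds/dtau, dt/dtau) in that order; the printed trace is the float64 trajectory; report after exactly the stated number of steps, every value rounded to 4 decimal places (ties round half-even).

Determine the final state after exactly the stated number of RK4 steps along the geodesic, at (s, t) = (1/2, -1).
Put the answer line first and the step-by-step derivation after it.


Answer: s = 0.7897, t = -1.0895, ds/dtau = 0.4654, dt/dtau = -0.1743

f(Y) = (ds/dtau, dt/dtau, -Gamma^s_ij Y'^i Y'^j, -Gamma^t_ij Y'^i Y'^j) with the Gammas evaluated at the stage position; h = 0.150000; intermediate values shown to 6 dp
step 0: s = 0.5000, t = -1.0000, ds/dtau = 0.5000, dt/dtau = -0.1250
step 1:
  k1: at (s, t) = (0.500000, -1.000000), (ds/dtau, dt/dtau) = (0.500000, -0.125000); Gamma_sss = 0.187234, Gamma_sst = 0.000000, Gamma_stt = 0.568997, Gamma_tss = 0.306383, Gamma_tst = 0.000000, Gamma_ttt = -0.055927; k1 = (0.500000, -0.125000, -0.055699, -0.075722)
  k2: at (s, t) = (0.537500, -1.009375), (ds/dtau, dt/dtau) = (0.495823, -0.130679); Gamma_sss = 0.201070, Gamma_sst = 0.016593, Gamma_stt = 0.553779, Gamma_tss = 0.322622, Gamma_tst = 0.001046, Gamma_ttt = -0.063392; k2 = (0.495823, -0.130679, -0.056738, -0.078095)
  k3: at (s, t) = (0.537187, -1.009801), (ds/dtau, dt/dtau) = (0.495745, -0.130857); Gamma_sss = 0.200990, Gamma_sst = 0.017350, Gamma_stt = 0.553285, Gamma_tss = 0.322252, Gamma_tst = 0.001096, Gamma_ttt = -0.063371; k3 = (0.495745, -0.130857, -0.056619, -0.077970)
  k4: at (s, t) = (0.574362, -1.019629), (ds/dtau, dt/dtau) = (0.491507, -0.136696); Gamma_sss = 0.215177, Gamma_sst = 0.034238, Gamma_stt = 0.537432, Gamma_tss = 0.337611, Gamma_tst = 0.001794, Gamma_ttt = -0.070931; k4 = (0.491507, -0.136696, -0.057424, -0.079993)
  Y <- Y + (h/6)(k1 + 2k2 + 2k3 + k4): s = 0.5744, t = -1.0196, ds/dtau = 0.4915, dt/dtau = -0.1367
step 2:
  k1: at (s, t) = (0.574366, -1.019619), (ds/dtau, dt/dtau) = (0.491504, -0.136696); Gamma_sss = 0.215178, Gamma_sst = 0.034222, Gamma_stt = 0.537443, Gamma_tss = 0.337618, Gamma_tst = 0.001793, Gamma_ttt = -0.070931; k1 = (0.491504, -0.136696, -0.057426, -0.079994)
  k2: at (s, t) = (0.611229, -1.029871), (ds/dtau, dt/dtau) = (0.487197, -0.142696); Gamma_sss = 0.229746, Gamma_sst = 0.051295, Gamma_stt = 0.521020, Gamma_tss = 0.352080, Gamma_tst = 0.002103, Gamma_ttt = -0.078528; k2 = (0.487197, -0.142696, -0.058010, -0.081679)
  k3: at (s, t) = (0.610906, -1.030321), (ds/dtau, dt/dtau) = (0.487153, -0.142822); Gamma_sss = 0.229689, Gamma_sst = 0.052077, Gamma_stt = 0.520495, Gamma_tss = 0.351703, Gamma_tst = 0.002144, Gamma_ttt = -0.078494; k3 = (0.487153, -0.142822, -0.057880, -0.081566)
  k4: at (s, t) = (0.647439, -1.041043), (ds/dtau, dt/dtau) = (0.482822, -0.148931); Gamma_sss = 0.244687, Gamma_sst = 0.069333, Gamma_stt = 0.503481, Gamma_tss = 0.365211, Gamma_tst = 0.002022, Gamma_ttt = -0.086057; k4 = (0.482822, -0.148931, -0.058237, -0.082937)
  Y <- Y + (h/6)(k1 + 2k2 + 2k3 + k4): s = 0.6474, t = -1.0410, ds/dtau = 0.4828, dt/dtau = -0.1489
step 3:
  k1: at (s, t) = (0.647442, -1.041036), (ds/dtau, dt/dtau) = (0.482818, -0.148932); Gamma_sss = 0.244687, Gamma_sst = 0.069321, Gamma_stt = 0.503489, Gamma_tss = 0.365215, Gamma_tst = 0.002022, Gamma_ttt = -0.086057; k1 = (0.482818, -0.148932, -0.058238, -0.082937)
  k2: at (s, t) = (0.683653, -1.052206), (ds/dtau, dt/dtau) = (0.478450, -0.155152); Gamma_sss = 0.260134, Gamma_sst = 0.086665, Gamma_stt = 0.485938, Gamma_tss = 0.377743, Gamma_tst = 0.001438, Gamma_ttt = -0.093529; k2 = (0.478450, -0.155152, -0.058379, -0.084006)
  k3: at (s, t) = (0.683325, -1.052672), (ds/dtau, dt/dtau) = (0.478440, -0.155232); Gamma_sss = 0.260106, Gamma_sst = 0.087458, Gamma_stt = 0.485389, Gamma_tss = 0.377366, Gamma_tst = 0.001468, Gamma_ttt = -0.093482; k3 = (0.478440, -0.155232, -0.058245, -0.083910)
  k4: at (s, t) = (0.719208, -1.064321), (ds/dtau, dt/dtau) = (0.474081, -0.161518); Gamma_sss = 0.276048, Gamma_sst = 0.104861, Gamma_stt = 0.467294, Gamma_tss = 0.388867, Gamma_tst = 0.000385, Gamma_ttt = -0.100794; k4 = (0.474081, -0.161518, -0.058174, -0.084711)
  Y <- Y + (h/6)(k1 + 2k2 + 2k3 + k4): s = 0.7192, t = -1.0643, ds/dtau = 0.4741, dt/dtau = -0.1615
step 4:
  k1: at (s, t) = (0.719209, -1.064316), (ds/dtau, dt/dtau) = (0.474077, -0.161519); Gamma_sss = 0.276047, Gamma_sst = 0.104853, Gamma_stt = 0.467299, Gamma_tss = 0.388869, Gamma_tst = 0.000385, Gamma_ttt = -0.100794; k1 = (0.474077, -0.161519, -0.058174, -0.084709)
  k2: at (s, t) = (0.754764, -1.076430), (ds/dtau, dt/dtau) = (0.469713, -0.167872); Gamma_sss = 0.292493, Gamma_sst = 0.122235, Gamma_stt = 0.448706, Gamma_tss = 0.399310, Gamma_tst = -0.001219, Gamma_ttt = -0.107891; k2 = (0.469713, -0.167872, -0.057901, -0.085252)
  k3: at (s, t) = (0.754437, -1.076907), (ds/dtau, dt/dtau) = (0.469734, -0.167913); Gamma_sss = 0.292496, Gamma_sst = 0.123026, Gamma_stt = 0.448138, Gamma_tss = 0.398938, Gamma_tst = -0.001202, Gamma_ttt = -0.107831; k3 = (0.469734, -0.167913, -0.057767, -0.085175)
  k4: at (s, t) = (0.789669, -1.089503), (ds/dtau, dt/dtau) = (0.465411, -0.174295); Gamma_sss = 0.309485, Gamma_sst = 0.140337, Gamma_stt = 0.429050, Gamma_tss = 0.408281, Gamma_tst = -0.003356, Gamma_ttt = -0.114648; k4 = (0.465411, -0.174295, -0.057303, -0.085498)
  Y <- Y + (h/6)(k1 + 2k2 + 2k3 + k4): s = 0.7897, t = -1.0895, ds/dtau = 0.4654, dt/dtau = -0.1743


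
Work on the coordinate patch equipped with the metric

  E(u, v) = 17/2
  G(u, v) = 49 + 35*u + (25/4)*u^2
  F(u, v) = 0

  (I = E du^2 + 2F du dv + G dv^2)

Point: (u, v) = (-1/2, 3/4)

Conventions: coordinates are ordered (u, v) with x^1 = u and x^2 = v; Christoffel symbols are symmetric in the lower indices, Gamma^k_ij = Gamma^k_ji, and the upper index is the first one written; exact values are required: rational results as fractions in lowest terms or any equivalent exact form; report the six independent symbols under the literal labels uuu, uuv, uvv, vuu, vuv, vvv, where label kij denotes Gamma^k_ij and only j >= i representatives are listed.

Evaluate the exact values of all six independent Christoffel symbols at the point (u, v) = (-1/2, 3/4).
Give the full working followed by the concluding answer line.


E = 17/2, F = 0, G = 529/16 at the point
E_u = 0, E_v = 0, F_u = 0, F_v = 0, G_u = 115/4, G_v = 0
EG - F^2 = 8993/32;  g^inv = (32/8993) * [[529/16, 0], [0, 17/2]]
first-kind symbols [ij,l] = (1/2)(d_i g_jl + d_j g_il - d_l g_ij): [uu,u] = E_u/2 = 0, [uu,v] = F_u - E_v/2 = 0, [uv,u] = E_v/2 = 0, [uv,v] = G_u/2 = 115/8, [vv,u] = F_v - G_u/2 = -115/8, [vv,v] = G_v/2 = 0
Gamma^u_ij = (G*[ij,u] - F*[ij,v])/(EG - F^2), Gamma^v_ij = (E*[ij,v] - F*[ij,u])/(EG - F^2)

Answer: Gamma_uuu = 0, Gamma_uuv = 0, Gamma_uvv = -115/68, Gamma_vuu = 0, Gamma_vuv = 10/23, Gamma_vvv = 0


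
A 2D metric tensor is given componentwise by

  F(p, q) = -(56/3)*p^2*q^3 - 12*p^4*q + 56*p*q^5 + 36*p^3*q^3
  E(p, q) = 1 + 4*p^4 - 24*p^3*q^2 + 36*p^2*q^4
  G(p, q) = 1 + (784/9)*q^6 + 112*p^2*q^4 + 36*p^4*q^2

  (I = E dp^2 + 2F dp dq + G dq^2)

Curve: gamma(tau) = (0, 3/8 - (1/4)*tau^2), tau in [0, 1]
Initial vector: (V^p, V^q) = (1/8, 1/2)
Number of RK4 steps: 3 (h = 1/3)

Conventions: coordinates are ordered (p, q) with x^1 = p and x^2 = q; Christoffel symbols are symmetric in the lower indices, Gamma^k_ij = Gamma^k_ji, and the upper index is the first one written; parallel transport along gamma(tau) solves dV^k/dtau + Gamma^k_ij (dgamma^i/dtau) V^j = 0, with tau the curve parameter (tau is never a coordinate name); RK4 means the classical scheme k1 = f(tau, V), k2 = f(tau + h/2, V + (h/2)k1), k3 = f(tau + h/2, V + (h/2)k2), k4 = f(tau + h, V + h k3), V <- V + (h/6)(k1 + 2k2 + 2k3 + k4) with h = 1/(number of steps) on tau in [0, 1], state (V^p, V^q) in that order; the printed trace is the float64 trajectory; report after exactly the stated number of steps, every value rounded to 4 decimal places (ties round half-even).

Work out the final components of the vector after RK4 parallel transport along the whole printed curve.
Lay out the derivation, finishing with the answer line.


gamma'(tau) = (0, -(1/2)*tau); f(tau, V)^k = -Gamma^k_ij(gamma(tau)) gamma'^i(tau) V^j; h = 1/3; intermediate values shown to 6 dp
curve data and Christoffel symbols at the stage parameters:
  tau = 0.000000: gamma = (0.000000, 0.375000), gamma' = (0.000000, 0.000000); Gamma_ppp = 0.000000, Gamma_ppq = 0.000000, Gamma_pqq = 0.000000, Gamma_qpp = 0.334300, Gamma_qpq = 0.000000, Gamma_qqq = 1.560065
  tau = 0.166667: gamma = (0.000000, 0.368056), gamma' = (0.000000, -0.083333); Gamma_ppp = 0.000000, Gamma_ppq = 0.000000, Gamma_pqq = 0.000000, Gamma_qpp = 0.310904, Gamma_qpq = 0.000000, Gamma_qqq = 1.450883
  tau = 0.333333: gamma = (0.000000, 0.347222), gamma' = (0.000000, -0.166667); Gamma_ppp = 0.000000, Gamma_ppq = 0.000000, Gamma_pqq = 0.000000, Gamma_qpp = 0.245203, Gamma_qpq = 0.000000, Gamma_qqq = 1.144279
  tau = 0.500000: gamma = (0.000000, 0.312500), gamma' = (0.000000, -0.250000); Gamma_ppp = 0.000000, Gamma_ppq = 0.000000, Gamma_pqq = 0.000000, Gamma_qpp = 0.154369, Gamma_qpq = 0.000000, Gamma_qqq = 0.720390
  tau = 0.666667: gamma = (0.000000, 0.263889), gamma' = (0.000000, -0.333333); Gamma_ppp = 0.000000, Gamma_ppq = 0.000000, Gamma_pqq = 0.000000, Gamma_qpp = 0.069615, Gamma_qpq = 0.000000, Gamma_qqq = 0.324870
  tau = 0.833333: gamma = (0.000000, 0.201389), gamma' = (0.000000, -0.416667); Gamma_ppp = 0.000000, Gamma_ppq = 0.000000, Gamma_pqq = 0.000000, Gamma_qpp = 0.018444, Gamma_qpq = 0.000000, Gamma_qqq = 0.086071
  tau = 1.000000: gamma = (0.000000, 0.125000), gamma' = (0.000000, -0.500000); Gamma_ppp = 0.000000, Gamma_ppq = 0.000000, Gamma_pqq = 0.000000, Gamma_qpp = 0.001708, Gamma_qpq = 0.000000, Gamma_qqq = 0.007973
step 0: V^p = 0.1250, V^q = 0.5000
step 1: k1 = (0.000000, 0.000000), k2 = (0.000000, 0.060453), k3 = (0.000000, 0.061672), k4 = (0.000000, 0.099277); V <- V + (h/6)(k1 + 2k2 + 2k3 + k4): V^p = 0.1250, V^q = 0.5191
step 2: k1 = (0.000000, 0.098996), k2 = (0.000000, 0.096457), k3 = (0.000000, 0.096381), k4 = (0.000000, 0.059691); V <- V + (h/6)(k1 + 2k2 + 2k3 + k4): V^p = 0.1250, V^q = 0.5493
step 3: k1 = (0.000000, 0.059487), k2 = (0.000000, 0.020056), k3 = (0.000000, 0.019820), k4 = (0.000000, 0.002216); V <- V + (h/6)(k1 + 2k2 + 2k3 + k4): V^p = 0.1250, V^q = 0.5572

Answer: V^p = 0.1250, V^q = 0.5572


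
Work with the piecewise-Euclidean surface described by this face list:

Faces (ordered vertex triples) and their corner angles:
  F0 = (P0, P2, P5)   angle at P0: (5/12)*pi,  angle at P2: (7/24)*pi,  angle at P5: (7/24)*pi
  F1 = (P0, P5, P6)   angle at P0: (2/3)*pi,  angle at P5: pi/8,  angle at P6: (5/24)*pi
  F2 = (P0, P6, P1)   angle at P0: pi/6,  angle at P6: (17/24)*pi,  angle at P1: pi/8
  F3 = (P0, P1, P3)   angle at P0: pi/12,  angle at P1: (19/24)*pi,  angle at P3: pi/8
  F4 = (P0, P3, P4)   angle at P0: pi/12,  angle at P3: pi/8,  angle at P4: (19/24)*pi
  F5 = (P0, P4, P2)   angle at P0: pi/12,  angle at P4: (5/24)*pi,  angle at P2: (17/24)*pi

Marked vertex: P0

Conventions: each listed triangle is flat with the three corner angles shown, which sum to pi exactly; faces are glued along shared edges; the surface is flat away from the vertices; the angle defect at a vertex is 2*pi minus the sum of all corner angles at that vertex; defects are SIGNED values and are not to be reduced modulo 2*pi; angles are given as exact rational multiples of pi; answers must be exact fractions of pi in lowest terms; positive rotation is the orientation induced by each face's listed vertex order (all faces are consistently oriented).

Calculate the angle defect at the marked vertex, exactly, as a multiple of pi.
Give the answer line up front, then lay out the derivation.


Answer: defect(P0) = pi/2

Sum of corner angles at P0: (3/2)*pi
defect = 2*pi - (3/2)*pi


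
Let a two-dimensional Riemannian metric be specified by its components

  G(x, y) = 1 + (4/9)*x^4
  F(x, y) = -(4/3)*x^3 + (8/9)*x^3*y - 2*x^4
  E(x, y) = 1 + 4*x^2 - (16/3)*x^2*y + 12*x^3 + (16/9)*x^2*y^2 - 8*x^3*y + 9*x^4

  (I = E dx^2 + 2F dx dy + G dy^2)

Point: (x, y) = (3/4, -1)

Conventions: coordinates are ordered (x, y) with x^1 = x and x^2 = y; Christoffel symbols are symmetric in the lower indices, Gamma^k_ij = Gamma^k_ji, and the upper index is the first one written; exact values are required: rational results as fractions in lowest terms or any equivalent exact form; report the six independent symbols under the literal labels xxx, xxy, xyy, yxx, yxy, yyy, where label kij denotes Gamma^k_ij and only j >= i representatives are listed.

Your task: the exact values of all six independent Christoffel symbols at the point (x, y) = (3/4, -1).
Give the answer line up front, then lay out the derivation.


Answer: Gamma_xxx = 25192/14343, Gamma_xxy = -1072/4781, Gamma_xyy = 0, Gamma_yxx = -752/4781, Gamma_yxy = 96/4781, Gamma_yyy = 0

E = 4745/256, F = -201/128, G = 73/64 at the point
E_x = 3149/48, E_y = -67/8, F_x = -57/8, F_y = 3/8, G_x = 3/4, G_y = 0
EG - F^2 = 4781/256;  g^inv = (256/4781) * [[73/64, 201/128], [201/128, 4745/256]]
first-kind symbols [ij,l] = (1/2)(d_i g_jl + d_j g_il - d_l g_ij): [xx,x] = E_x/2 = 3149/96, [xx,y] = F_x - E_y/2 = -47/16, [xy,x] = E_y/2 = -67/16, [xy,y] = G_x/2 = 3/8, [yy,x] = F_y - G_x/2 = 0, [yy,y] = G_y/2 = 0
Gamma^x_ij = (G*[ij,x] - F*[ij,y])/(EG - F^2), Gamma^y_ij = (E*[ij,y] - F*[ij,x])/(EG - F^2)


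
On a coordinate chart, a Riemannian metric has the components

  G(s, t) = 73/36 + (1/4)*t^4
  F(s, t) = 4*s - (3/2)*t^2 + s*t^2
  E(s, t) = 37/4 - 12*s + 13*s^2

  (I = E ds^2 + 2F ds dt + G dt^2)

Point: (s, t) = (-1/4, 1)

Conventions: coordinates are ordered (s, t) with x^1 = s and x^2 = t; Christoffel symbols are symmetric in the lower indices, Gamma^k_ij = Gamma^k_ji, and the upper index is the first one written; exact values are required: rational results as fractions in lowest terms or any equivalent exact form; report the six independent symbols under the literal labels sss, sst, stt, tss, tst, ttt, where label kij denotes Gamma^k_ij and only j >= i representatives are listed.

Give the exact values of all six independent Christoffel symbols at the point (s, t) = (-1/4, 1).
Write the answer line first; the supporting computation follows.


Answer: Gamma_sss = -2108/6391, Gamma_sst = 0, Gamma_stt = -1900/6391, Gamma_tss = 1044/581, Gamma_tst = 0, Gamma_ttt = -81/581

E = 209/16, F = -11/4, G = 41/18 at the point
E_s = -37/2, E_t = 0, F_s = 5, F_t = -7/2, G_s = 0, G_t = 1
EG - F^2 = 6391/288;  g^inv = (288/6391) * [[41/18, 11/4], [11/4, 209/16]]
first-kind symbols [ij,l] = (1/2)(d_i g_jl + d_j g_il - d_l g_ij): [ss,s] = E_s/2 = -37/4, [ss,t] = F_s - E_t/2 = 5, [st,s] = E_t/2 = 0, [st,t] = G_s/2 = 0, [tt,s] = F_t - G_s/2 = -7/2, [tt,t] = G_t/2 = 1/2
Gamma^s_ij = (G*[ij,s] - F*[ij,t])/(EG - F^2), Gamma^t_ij = (E*[ij,t] - F*[ij,s])/(EG - F^2)


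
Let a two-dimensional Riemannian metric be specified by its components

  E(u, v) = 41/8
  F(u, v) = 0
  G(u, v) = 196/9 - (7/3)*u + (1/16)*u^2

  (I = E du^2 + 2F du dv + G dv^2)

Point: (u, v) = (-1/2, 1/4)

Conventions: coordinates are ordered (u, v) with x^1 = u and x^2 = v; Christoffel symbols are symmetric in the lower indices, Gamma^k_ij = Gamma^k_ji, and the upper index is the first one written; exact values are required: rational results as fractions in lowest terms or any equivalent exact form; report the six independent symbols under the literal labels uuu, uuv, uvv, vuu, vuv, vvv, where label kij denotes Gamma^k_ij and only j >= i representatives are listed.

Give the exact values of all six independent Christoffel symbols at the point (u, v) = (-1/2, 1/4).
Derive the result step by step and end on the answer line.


E = 41/8, F = 0, G = 13225/576 at the point
E_u = 0, E_v = 0, F_u = 0, F_v = 0, G_u = -115/48, G_v = 0
EG - F^2 = 542225/4608;  g^inv = (4608/542225) * [[13225/576, 0], [0, 41/8]]
first-kind symbols [ij,l] = (1/2)(d_i g_jl + d_j g_il - d_l g_ij): [uu,u] = E_u/2 = 0, [uu,v] = F_u - E_v/2 = 0, [uv,u] = E_v/2 = 0, [uv,v] = G_u/2 = -115/96, [vv,u] = F_v - G_u/2 = 115/96, [vv,v] = G_v/2 = 0
Gamma^u_ij = (G*[ij,u] - F*[ij,v])/(EG - F^2), Gamma^v_ij = (E*[ij,v] - F*[ij,u])/(EG - F^2)

Answer: Gamma_uuu = 0, Gamma_uuv = 0, Gamma_uvv = 115/492, Gamma_vuu = 0, Gamma_vuv = -6/115, Gamma_vvv = 0


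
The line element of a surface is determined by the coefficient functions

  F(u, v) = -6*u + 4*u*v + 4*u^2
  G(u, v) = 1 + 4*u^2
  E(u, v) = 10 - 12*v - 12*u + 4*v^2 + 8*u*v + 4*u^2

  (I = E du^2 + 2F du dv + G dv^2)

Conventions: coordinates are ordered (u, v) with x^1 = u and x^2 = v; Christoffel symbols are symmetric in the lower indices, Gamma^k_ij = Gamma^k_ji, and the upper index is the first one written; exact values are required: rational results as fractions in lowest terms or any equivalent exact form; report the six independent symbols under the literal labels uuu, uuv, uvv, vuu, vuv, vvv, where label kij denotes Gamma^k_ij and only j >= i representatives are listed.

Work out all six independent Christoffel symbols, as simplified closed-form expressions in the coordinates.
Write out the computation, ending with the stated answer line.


E = 10 - 12*v - 12*u + 4*v^2 + 8*u*v + 4*u^2; F = -6*u + 4*u*v + 4*u^2; G = 1 + 4*u^2
Gamma^k_ij = (1/2) g^{kl} (d_i g_jl + d_j g_il - d_l g_ij), with g^inv = (1/(EG-F^2)) [[G, -F], [-F, E]]
first partials: E_u = -12 + 8*v + 8*u, E_v = -12 + 8*v + 8*u, F_u = -6 + 4*v + 8*u, F_v = 4*u, G_u = 8*u, G_v = 0
D = EG - F^2 = 10 - 12*v - 12*u + 4*v^2 + 8*u*v + 8*u^2
expanded: Gamma^u_uu = (G E_u - 2F F_u + F E_v)/(2D), Gamma^u_uv = (G E_v - F G_u)/(2D), Gamma^u_vv = (2G F_v - G G_u - F G_v)/(2D), Gamma^v_uu = (2E F_u - E E_v - F E_u)/(2D), Gamma^v_uv = (E G_u - F E_v)/(2D), Gamma^v_vv = (E G_v - 2F F_v + F G_u)/(2D); substitute and cancel common factors

Answer: Gamma_uuu = (2*u + 2*v - 3)/(4*u^2 + 4*u*v - 6*u + 2*v^2 - 6*v + 5), Gamma_uuv = (2*u + 2*v - 3)/(4*u^2 + 4*u*v - 6*u + 2*v^2 - 6*v + 5), Gamma_uvv = 0, Gamma_vuu = 2*u/(4*u^2 + 4*u*v - 6*u + 2*v^2 - 6*v + 5), Gamma_vuv = 2*u/(4*u^2 + 4*u*v - 6*u + 2*v^2 - 6*v + 5), Gamma_vvv = 0


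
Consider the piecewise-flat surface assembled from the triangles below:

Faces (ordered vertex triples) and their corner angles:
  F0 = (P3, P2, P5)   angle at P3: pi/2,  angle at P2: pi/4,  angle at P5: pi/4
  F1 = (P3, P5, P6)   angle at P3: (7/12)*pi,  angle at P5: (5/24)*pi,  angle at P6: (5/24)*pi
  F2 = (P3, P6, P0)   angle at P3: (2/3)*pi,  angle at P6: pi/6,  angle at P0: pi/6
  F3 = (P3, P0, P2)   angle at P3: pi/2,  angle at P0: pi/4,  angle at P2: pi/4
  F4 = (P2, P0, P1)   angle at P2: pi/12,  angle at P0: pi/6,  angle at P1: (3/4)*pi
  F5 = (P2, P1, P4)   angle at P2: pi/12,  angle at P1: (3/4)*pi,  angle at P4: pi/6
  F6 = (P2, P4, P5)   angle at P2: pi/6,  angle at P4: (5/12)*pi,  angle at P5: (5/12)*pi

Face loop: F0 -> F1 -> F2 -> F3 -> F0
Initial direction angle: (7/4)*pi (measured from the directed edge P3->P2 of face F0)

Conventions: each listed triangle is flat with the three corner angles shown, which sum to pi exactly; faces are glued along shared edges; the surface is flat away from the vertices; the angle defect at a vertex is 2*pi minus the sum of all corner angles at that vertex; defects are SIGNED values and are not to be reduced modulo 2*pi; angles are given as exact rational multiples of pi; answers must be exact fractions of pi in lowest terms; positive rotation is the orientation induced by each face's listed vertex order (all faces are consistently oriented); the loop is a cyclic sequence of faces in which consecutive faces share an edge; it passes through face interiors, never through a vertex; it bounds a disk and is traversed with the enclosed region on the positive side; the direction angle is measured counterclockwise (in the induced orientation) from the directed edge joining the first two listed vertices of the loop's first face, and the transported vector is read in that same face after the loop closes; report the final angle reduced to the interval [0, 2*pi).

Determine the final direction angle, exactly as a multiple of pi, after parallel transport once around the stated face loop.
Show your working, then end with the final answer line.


enclosed vertex P3: corner angles sum to (9/4)*pi, defect = 2*pi - (9/4)*pi = -pi/4
final direction = starting direction + enclosed defect total, reduced mod 2*pi (induced orientation)
final angle = (7/4)*pi - pi/4 = (3/2)*pi (mod 2*pi)

Answer: final direction angle = (3/2)*pi


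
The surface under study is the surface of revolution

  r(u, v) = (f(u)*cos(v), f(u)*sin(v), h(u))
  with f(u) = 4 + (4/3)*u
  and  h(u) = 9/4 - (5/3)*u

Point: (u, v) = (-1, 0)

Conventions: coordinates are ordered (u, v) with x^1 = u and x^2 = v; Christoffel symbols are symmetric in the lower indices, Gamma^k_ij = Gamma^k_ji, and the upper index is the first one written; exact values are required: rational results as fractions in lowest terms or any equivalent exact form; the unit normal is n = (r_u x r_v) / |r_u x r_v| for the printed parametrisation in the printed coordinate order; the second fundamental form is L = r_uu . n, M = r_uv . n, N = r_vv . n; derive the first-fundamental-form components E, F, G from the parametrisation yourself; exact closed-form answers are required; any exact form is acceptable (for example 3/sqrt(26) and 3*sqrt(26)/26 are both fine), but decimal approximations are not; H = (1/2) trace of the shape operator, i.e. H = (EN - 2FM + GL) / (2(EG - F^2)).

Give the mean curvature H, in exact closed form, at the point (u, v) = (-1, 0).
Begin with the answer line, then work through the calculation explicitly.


Answer: H = -15*sqrt(41)/656

f = 8/3, f' = 4/3, f'' = 0, h' = -5/3, h'' = 0
E = 41/9, F = 0, G = 64/9; answer radicand W^2 = 41/9
unnormalised second-form numerators: l = 0, m = 0, n = -40/9; L = l/sqrt(41/9), and similarly M = m/sqrt(W^2), N = n/sqrt(W^2)
H = (E*n - 2*F*m + G*l) / (2*(EG - F^2)*sqrt(W^2)); E*n - 2*F*m + G*l = -1640/81, EG - F^2 = 2624/81, so H = (-5/16)/sqrt(41/9)


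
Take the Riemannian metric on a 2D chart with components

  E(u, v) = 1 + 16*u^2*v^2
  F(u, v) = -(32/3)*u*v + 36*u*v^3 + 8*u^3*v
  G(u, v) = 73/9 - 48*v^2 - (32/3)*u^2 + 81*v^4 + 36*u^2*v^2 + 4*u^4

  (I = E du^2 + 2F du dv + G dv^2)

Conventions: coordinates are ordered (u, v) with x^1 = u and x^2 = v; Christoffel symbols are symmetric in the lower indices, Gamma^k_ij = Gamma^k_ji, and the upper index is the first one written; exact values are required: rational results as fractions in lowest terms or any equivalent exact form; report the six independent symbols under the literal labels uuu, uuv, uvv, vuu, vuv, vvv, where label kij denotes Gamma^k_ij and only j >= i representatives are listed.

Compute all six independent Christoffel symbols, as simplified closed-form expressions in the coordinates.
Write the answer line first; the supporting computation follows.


Answer: Gamma_uuu = 144*u*v^2/(36*u^4 + 468*u^2*v^2 - 96*u^2 + 729*v^4 - 432*v^2 + 73), Gamma_uuv = 144*u^2*v/(36*u^4 + 468*u^2*v^2 - 96*u^2 + 729*v^4 - 432*v^2 + 73), Gamma_uvv = 648*u*v^2/(36*u^4 + 468*u^2*v^2 - 96*u^2 + 729*v^4 - 432*v^2 + 73), Gamma_vuu = (72*u^2*v + 324*v^3 - 96*v)/(36*u^4 + 468*u^2*v^2 - 96*u^2 + 729*v^4 - 432*v^2 + 73), Gamma_vuv = (72*u^3 + 324*u*v^2 - 96*u)/(36*u^4 + 468*u^2*v^2 - 96*u^2 + 729*v^4 - 432*v^2 + 73), Gamma_vvv = (324*u^2*v + 1458*v^3 - 432*v)/(36*u^4 + 468*u^2*v^2 - 96*u^2 + 729*v^4 - 432*v^2 + 73)

E = 1 + 16*u^2*v^2; F = -(32/3)*u*v + 36*u*v^3 + 8*u^3*v; G = 73/9 - 48*v^2 - (32/3)*u^2 + 81*v^4 + 36*u^2*v^2 + 4*u^4
Gamma^k_ij = (1/2) g^{kl} (d_i g_jl + d_j g_il - d_l g_ij), with g^inv = (1/(EG-F^2)) [[G, -F], [-F, E]]
first partials: E_u = 32*u*v^2, E_v = 32*u^2*v, F_u = -(32/3)*v + 36*v^3 + 24*u^2*v, F_v = -(32/3)*u + 108*u*v^2 + 8*u^3, G_u = -(64/3)*u + 72*u*v^2 + 16*u^3, G_v = -96*v + 324*v^3 + 72*u^2*v
D = EG - F^2 = 73/9 - 48*v^2 - (32/3)*u^2 + 81*v^4 + 52*u^2*v^2 + 4*u^4
expanded: Gamma^u_uu = (G E_u - 2F F_u + F E_v)/(2D), Gamma^u_uv = (G E_v - F G_u)/(2D), Gamma^u_vv = (2G F_v - G G_u - F G_v)/(2D), Gamma^v_uu = (2E F_u - E E_v - F E_u)/(2D), Gamma^v_uv = (E G_u - F E_v)/(2D), Gamma^v_vv = (E G_v - 2F F_v + F G_u)/(2D); substitute and cancel common factors


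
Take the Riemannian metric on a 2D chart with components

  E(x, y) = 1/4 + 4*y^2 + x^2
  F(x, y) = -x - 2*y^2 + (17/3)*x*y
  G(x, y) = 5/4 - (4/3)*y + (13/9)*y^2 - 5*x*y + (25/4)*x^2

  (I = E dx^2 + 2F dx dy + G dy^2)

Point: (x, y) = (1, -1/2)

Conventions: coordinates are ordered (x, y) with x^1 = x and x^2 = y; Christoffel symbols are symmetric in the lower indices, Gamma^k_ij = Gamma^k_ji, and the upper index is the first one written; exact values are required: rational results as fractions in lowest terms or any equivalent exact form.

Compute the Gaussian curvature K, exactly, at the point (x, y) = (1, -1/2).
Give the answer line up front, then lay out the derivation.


Answer: K = 25092/68651

E = 9/4, F = -13/3, G = 397/36, EG - F^2 = 869/144 at the point
E_x = 2, E_y = -4, F_x = -23/6, F_y = 23/3, G_x = 15, G_y = -70/9
E_yy = 8, F_xy = 17/3, G_xx = 25/2
Compute both Brioschi determinants and normalise by (EG - F^2)^2.
M1 = [[-E_yy/2 + F_xy - G_xx/2, E_x/2, F_x - E_y/2], [F_y - G_x/2, E, F], [G_y/2, F, G]] = [[-55/12, 1, -11/6], [1/6, 9/4, -13/3], [-35/9, -13/3, 397/36]]; det M1 = -15761/576
M2 = [[0, E_y/2, G_x/2], [E_y/2, E, F], [G_x/2, F, G]] = [[0, -2, 15/2], [-2, 9/4, -13/3], [15/2, -13/3, 397/36]]; det M2 = -5857/144
det M1 - det M2 = 7667/576; K = 7667/576 / (869/144)^2 = 25092/68651


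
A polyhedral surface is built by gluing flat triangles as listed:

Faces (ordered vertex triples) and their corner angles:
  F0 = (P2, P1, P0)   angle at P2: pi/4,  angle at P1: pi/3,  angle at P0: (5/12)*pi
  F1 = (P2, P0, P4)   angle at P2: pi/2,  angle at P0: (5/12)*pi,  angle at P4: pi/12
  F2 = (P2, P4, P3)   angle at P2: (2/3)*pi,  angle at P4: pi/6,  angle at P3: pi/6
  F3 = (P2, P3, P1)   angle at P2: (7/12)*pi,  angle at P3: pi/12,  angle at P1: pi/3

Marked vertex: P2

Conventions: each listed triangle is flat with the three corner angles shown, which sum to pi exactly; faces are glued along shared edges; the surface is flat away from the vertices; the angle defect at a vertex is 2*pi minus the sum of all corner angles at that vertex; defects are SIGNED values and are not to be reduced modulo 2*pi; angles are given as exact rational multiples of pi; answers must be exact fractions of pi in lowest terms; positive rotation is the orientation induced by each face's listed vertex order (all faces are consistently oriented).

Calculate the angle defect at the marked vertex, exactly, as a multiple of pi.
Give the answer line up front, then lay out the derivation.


Answer: defect(P2) = 0

Sum of corner angles at P2: 2*pi
defect = 2*pi - 2*pi


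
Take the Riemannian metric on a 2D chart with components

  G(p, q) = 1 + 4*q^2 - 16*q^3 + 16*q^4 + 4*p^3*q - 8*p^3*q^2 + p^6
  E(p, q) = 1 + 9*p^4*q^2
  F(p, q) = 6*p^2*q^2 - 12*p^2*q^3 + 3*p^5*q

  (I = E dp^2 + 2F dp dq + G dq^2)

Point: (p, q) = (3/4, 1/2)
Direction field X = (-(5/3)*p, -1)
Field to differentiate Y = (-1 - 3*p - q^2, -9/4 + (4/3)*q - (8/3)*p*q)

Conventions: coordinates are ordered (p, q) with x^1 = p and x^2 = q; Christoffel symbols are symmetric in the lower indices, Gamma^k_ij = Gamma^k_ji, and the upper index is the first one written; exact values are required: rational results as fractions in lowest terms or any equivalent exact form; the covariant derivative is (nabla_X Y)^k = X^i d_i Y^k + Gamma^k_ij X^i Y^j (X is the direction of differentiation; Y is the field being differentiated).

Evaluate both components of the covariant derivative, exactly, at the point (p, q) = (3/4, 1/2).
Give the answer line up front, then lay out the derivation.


Answer: (nabla_X Y)^p = 368713/30964, (nabla_X Y)^q = 549199/92892

E = 1753/1024, F = 729/2048, G = 4825/4096 at the point
E_p = 243/64, E_q = 729/256, F_p = 1215/512, F_q = -999/1024, G_p = 729/512, G_q = -27/16
EG - F^2 = 7741/4096;  g^inv = (4096/7741) * [[4825/4096, -729/2048], [-729/2048, 1753/1024]]
first-kind symbols [ij,l] = (1/2)(d_i g_jl + d_j g_il - d_l g_ij): [pp,p] = E_p/2 = 243/128, [pp,q] = F_p - E_q/2 = 243/256, [pq,p] = E_q/2 = 729/512, [pq,q] = G_p/2 = 729/1024, [qq,p] = F_q - G_p/2 = -27/16, [qq,q] = G_q/2 = -27/32
Gamma^p_ij = (G*[ij,p] - F*[ij,q])/(EG - F^2), Gamma^q_ij = (E*[ij,q] - F*[ij,p])/(EG - F^2)
Gamma_ppp = 7776/7741, Gamma_ppq = 5832/7741, Gamma_pqq = -6912/7741, Gamma_qpp = 3888/7741, Gamma_qpq = 2916/7741, Gamma_qqq = -3456/7741
X = (-5/4, -1), Y = (-7/2, -31/12) at the point


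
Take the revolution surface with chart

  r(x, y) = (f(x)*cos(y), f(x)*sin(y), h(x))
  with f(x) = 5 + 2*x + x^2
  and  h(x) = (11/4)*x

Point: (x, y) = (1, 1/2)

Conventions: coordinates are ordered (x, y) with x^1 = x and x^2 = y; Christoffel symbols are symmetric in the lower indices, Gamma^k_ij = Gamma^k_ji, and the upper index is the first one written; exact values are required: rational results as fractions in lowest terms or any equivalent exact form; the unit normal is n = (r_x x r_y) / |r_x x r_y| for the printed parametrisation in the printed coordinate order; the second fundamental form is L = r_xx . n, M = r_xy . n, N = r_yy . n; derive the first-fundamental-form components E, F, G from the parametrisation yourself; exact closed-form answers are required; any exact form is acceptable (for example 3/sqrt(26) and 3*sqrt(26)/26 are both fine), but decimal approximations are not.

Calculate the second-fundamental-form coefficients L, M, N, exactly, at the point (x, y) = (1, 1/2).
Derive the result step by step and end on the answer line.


f = 8, f' = 4, f'' = 2, h' = 11/4, h'' = 0
E = 377/16, F = 0, G = 64; answer radicand W^2 = 377/16
unnormalised second-form numerators: l = -11/2, m = 0, n = 22; L = l/sqrt(377/16), and similarly M = m/sqrt(W^2), N = n/sqrt(W^2)

Answer: L = -22*sqrt(377)/377, M = 0, N = 88*sqrt(377)/377


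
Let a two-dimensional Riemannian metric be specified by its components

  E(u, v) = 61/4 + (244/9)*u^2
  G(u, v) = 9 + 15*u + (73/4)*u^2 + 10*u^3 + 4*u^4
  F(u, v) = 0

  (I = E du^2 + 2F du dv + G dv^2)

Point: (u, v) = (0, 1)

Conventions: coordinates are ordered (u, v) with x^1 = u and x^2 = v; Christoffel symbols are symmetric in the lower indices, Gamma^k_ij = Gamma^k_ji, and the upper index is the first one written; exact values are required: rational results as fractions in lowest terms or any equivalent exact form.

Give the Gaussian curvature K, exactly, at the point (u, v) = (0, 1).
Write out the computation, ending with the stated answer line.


E = 61/4, F = 0, G = 9, EG - F^2 = 549/4 at the point
E_u = 0, E_v = 0, F_u = 0, F_v = 0, G_u = 15, G_v = 0
E_vv = 0, F_uv = 0, G_uu = 73/2
By Brioschi, K is (det M1 - det M2) divided by (EG - F^2) squared.
M1 = [[-E_vv/2 + F_uv - G_uu/2, E_u/2, F_u - E_v/2], [F_v - G_u/2, E, F], [G_v/2, F, G]] = [[-73/4, 0, 0], [-15/2, 61/4, 0], [0, 0, 9]]; det M1 = -40077/16
M2 = [[0, E_v/2, G_u/2], [E_v/2, E, F], [G_u/2, F, G]] = [[0, 0, 15/2], [0, 61/4, 0], [15/2, 0, 9]]; det M2 = -13725/16
det M1 - det M2 = -1647; K = -1647 / (549/4)^2 = -16/183

Answer: K = -16/183


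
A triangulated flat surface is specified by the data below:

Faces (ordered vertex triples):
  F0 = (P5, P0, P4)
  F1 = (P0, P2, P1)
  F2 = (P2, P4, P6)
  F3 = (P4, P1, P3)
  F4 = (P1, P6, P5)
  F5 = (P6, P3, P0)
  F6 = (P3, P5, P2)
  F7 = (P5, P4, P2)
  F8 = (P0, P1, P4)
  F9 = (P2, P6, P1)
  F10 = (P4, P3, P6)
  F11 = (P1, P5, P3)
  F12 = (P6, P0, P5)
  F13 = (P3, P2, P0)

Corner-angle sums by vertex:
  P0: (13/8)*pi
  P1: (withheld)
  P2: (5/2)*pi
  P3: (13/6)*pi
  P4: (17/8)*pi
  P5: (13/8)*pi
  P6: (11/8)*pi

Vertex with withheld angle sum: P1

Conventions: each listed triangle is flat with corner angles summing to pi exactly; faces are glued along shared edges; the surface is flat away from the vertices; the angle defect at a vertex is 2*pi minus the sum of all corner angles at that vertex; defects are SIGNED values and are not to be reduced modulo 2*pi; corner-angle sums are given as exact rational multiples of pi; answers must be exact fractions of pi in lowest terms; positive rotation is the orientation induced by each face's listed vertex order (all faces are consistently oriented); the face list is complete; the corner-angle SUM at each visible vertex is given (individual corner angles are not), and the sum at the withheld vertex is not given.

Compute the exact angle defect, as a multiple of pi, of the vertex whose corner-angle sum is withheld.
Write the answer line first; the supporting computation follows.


Answer: defect(P1) = (-7/12)*pi

V = 7, E = 21, F = 14; chi = V - E + F = 0
Gauss-Bonnet: total defect = 2*pi*chi = 0; visible defects sum to (7/12)*pi


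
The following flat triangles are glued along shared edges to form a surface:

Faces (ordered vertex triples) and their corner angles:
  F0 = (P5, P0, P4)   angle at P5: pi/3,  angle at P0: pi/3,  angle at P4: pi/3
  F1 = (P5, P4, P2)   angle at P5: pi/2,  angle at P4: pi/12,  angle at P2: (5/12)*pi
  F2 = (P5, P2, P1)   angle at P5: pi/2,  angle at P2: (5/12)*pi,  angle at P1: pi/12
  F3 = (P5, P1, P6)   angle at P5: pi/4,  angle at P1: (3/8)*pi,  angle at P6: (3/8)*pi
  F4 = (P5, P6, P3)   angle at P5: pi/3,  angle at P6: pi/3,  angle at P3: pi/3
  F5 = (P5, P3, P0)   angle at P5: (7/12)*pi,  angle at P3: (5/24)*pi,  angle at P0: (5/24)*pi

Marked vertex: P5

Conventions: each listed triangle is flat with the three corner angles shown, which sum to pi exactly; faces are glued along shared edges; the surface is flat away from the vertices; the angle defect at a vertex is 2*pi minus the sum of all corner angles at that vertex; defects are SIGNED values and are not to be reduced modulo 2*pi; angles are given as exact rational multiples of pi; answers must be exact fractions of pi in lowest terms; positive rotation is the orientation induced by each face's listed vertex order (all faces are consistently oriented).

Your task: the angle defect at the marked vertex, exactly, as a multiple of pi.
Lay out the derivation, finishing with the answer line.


Sum of corner angles at P5: (5/2)*pi
defect = 2*pi - (5/2)*pi

Answer: defect(P5) = -pi/2


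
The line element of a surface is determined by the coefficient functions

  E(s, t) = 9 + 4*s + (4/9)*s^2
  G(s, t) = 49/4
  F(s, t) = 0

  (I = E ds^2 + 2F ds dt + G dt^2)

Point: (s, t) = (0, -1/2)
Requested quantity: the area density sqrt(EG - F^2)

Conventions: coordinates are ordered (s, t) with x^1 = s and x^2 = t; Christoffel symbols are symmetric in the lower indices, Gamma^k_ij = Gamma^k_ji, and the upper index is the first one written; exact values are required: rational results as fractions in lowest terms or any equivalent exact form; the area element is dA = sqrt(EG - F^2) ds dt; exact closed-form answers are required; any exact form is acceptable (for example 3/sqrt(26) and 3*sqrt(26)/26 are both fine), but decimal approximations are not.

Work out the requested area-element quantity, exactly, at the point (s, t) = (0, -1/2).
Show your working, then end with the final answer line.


E = 9, F = 0, G = 49/4; EG - F^2 = 441/4

Answer: sqrt(EG - F^2) = 21/2
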